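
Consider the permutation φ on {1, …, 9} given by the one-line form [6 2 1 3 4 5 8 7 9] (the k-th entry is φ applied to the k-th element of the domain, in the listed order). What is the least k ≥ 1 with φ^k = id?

10

The disjoint-cycle form of φ has cycle lengths 5, 2, 1, 1.
Since disjoint cycles commute, ord(φ) = lcm(5, 2) = 10.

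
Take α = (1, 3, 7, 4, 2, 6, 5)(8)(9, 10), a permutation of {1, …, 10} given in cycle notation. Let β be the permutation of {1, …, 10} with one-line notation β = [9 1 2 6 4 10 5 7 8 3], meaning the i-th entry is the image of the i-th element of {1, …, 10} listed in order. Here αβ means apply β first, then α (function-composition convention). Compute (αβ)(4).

(αβ)(4) = α(β(4)). β(4) = 6, then α(6) = 5. So (αβ)(4) = 5.

5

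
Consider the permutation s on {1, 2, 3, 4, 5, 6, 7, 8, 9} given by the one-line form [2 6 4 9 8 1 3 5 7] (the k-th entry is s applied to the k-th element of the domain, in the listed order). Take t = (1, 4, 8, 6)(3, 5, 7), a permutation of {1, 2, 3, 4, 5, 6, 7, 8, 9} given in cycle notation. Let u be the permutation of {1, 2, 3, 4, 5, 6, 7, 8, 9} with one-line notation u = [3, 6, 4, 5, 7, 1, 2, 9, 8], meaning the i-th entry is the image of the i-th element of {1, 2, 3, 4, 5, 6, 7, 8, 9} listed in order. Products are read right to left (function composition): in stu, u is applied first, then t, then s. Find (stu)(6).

9

Apply the permutations in order: u(6) = 1, then t(1) = 4, then s(4) = 9. So (stu)(6) = 9.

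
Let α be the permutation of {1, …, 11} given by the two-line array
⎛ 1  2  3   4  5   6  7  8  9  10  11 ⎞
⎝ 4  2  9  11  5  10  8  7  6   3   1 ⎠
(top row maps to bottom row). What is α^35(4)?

1

Tracing 4 → 11 → … returns to 4 after 3 steps, so 4 lies in a 3-cycle (1 4 11).
Powers repeat with period 3 on this cycle, and 35 mod 3 = 2, so α^35(4) = α^2(4).
Stepping 2 places around the cycle: 4 → 11 → 1.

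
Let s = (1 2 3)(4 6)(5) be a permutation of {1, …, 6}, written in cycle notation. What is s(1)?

Within (1 2 3), 1 ↦ 2.

2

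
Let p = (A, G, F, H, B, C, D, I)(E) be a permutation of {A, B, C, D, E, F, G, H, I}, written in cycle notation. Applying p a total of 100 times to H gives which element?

H lies in the 8-cycle (A, G, F, H, B, C, D, I).
On an 8-cycle, p^8 is the identity, so p^100 = p^4 there (100 ≡ 4 mod 8).
Advancing 4 steps from H: H → B → C → D → I.

I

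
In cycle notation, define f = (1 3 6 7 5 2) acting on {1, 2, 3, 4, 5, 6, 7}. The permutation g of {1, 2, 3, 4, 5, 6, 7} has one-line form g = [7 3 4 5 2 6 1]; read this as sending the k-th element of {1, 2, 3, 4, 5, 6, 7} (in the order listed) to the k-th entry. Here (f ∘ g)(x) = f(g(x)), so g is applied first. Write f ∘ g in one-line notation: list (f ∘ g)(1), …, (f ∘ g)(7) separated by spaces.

Chase each element through g then f: 1 → 7 → 5; 2 → 3 → 6; 3 → 4 → 4; 4 → 5 → 2; 5 → 2 → 1; 6 → 6 → 7; 7 → 1 → 3.
So f ∘ g in one-line form is 5 6 4 2 1 7 3.

5 6 4 2 1 7 3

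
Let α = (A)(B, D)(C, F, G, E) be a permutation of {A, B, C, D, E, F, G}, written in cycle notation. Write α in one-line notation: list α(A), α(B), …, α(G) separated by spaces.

A D F B C G E

Each element maps to the next entry in its cycle (wrapping to the front): A→A, B→D, C→F, D→B, E→C, F→G, G→E.
Listing these in domain order gives A D F B C G E.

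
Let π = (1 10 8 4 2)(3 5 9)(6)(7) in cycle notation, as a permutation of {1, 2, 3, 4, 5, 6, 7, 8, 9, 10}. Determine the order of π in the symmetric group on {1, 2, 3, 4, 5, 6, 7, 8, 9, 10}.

The disjoint cycles have lengths 5, 3, 1, 1.
The order of π is the least common multiple of its cycle lengths: lcm(5, 3) = 15.

15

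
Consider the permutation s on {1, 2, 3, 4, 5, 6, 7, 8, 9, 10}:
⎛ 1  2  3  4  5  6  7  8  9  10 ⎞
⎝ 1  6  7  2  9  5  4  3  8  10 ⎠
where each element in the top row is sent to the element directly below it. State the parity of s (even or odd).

odd

In disjoint-cycle form the cycle lengths are 8, 1, 1.
A cycle of length ℓ contributes ℓ−1 transpositions, so s is a product of 7 transpositions — odd.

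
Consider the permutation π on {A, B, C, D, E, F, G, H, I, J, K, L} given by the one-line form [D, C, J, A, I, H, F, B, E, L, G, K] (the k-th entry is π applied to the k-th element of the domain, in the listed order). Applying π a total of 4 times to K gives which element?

B

Tracing K → G → … returns to K after 8 steps, so K lies in an 8-cycle (B C J L K G F H).
Advancing 4 steps from K: K → G → F → H → B.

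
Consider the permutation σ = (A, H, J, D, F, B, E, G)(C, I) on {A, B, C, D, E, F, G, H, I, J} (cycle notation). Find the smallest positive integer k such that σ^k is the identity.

8

The disjoint cycles have lengths 8, 2.
Since disjoint cycles commute, ord(σ) = lcm(8, 2) = 8.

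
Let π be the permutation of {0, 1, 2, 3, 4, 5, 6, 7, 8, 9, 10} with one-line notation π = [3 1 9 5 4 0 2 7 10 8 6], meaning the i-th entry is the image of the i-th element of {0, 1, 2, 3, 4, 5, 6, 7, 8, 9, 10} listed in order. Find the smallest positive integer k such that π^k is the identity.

Writing π as disjoint cycles, the cycle lengths are 5, 3, 1, 1, 1.
The order is lcm(5, 3) = 15.

15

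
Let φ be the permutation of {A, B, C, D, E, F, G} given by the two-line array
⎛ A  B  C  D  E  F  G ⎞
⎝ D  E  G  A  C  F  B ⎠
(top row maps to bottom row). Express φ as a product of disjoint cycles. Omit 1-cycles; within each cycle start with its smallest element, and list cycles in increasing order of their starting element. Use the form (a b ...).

From A: A → D → A, closing the cycle (A D).
Repeating from the next unused element and collecting all non-trivial cycles gives (A D)(B E C G).

(A D)(B E C G)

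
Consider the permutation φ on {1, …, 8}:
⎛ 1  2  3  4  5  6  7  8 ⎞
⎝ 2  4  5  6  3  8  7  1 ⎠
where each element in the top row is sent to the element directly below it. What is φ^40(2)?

Tracing 2 → 4 → … returns to 2 after 5 steps, so 2 lies in a 5-cycle (1, 2, 4, 6, 8).
Since the cycle has length 5, φ^40 acts on it the same as φ^0 (40 mod 5 = 0).
So φ^40(2) = 2.

2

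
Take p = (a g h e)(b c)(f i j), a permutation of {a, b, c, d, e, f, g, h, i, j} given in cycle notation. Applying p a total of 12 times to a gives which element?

a lies in the 4-cycle (a g h e).
On a 4-cycle, p^4 is the identity, so p^12 = p^0 there (12 ≡ 0 mod 4).
So p^12(a) = a.

a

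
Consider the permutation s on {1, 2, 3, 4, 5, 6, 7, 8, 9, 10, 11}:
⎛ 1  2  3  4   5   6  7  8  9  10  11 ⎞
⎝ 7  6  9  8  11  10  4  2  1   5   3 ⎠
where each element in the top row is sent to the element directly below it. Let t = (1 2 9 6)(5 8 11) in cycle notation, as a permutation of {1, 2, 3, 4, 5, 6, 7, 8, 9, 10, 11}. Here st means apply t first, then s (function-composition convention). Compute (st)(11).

11

t(11) = 5, then s(5) = 11; composing gives (st)(11) = 11.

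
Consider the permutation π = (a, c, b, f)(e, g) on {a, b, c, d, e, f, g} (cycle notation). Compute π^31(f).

f lies in the 4-cycle (a, c, b, f).
Powers repeat with period 4 on this cycle, and 31 mod 4 = 3, so π^31(f) = π^3(f).
Stepping 3 places around the cycle: f → a → c → b.

b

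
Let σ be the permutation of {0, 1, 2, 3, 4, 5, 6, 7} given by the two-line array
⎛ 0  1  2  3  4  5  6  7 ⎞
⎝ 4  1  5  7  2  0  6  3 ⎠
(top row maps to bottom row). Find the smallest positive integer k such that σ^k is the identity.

4

Decomposing into disjoint cycles gives cycle lengths 4, 2, 1, 1.
Since disjoint cycles commute, ord(σ) = lcm(4, 2) = 4.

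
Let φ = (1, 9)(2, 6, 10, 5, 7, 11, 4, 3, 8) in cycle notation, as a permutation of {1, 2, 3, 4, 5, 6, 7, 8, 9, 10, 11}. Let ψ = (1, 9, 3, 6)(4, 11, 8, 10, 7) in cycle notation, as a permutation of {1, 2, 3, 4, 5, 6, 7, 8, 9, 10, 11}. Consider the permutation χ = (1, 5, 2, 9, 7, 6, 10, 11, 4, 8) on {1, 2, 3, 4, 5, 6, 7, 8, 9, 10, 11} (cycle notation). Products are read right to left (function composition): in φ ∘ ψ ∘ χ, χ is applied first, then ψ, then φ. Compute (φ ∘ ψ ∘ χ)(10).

Apply the permutations in order: χ(10) = 11, then ψ(11) = 8, then φ(8) = 2. So (φ ∘ ψ ∘ χ)(10) = 2.

2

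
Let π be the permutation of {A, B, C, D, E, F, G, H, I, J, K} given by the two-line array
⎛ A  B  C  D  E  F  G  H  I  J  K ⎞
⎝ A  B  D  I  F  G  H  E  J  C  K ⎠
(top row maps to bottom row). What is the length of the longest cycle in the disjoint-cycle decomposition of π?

4

Decomposing into disjoint cycles gives (C D I J)(E F G H); the longest has length 4.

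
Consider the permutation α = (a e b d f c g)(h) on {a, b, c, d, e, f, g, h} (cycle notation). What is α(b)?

In the cycle (a e b d f c g), b is followed by d, so α(b) = d.

d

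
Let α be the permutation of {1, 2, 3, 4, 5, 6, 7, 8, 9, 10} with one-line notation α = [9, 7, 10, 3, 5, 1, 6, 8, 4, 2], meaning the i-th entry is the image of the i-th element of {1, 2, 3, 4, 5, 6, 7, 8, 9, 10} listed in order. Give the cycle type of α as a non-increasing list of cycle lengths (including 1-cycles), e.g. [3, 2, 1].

[8, 1, 1]

The disjoint cycles are (1 9 4 3 10 2 7 6)(5)(8), with lengths 8, 1, 1 in non-increasing order.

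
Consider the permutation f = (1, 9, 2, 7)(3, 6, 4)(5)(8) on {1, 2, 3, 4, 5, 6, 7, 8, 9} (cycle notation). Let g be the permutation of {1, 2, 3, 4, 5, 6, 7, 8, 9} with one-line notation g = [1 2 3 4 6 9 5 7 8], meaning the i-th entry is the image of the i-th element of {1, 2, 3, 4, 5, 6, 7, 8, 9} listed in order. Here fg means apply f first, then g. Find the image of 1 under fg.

f(1) = 9, then g(9) = 8; composing gives (fg)(1) = 8.

8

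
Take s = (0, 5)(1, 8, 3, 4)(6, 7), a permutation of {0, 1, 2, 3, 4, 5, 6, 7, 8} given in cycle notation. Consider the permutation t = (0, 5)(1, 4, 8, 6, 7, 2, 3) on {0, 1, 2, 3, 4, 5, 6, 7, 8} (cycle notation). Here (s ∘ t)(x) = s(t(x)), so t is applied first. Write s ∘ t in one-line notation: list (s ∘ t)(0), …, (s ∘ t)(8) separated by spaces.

(s ∘ t)(x) = s(t(x)). Computing each image: s(t(0)) = s(5) = 0, s(t(1)) = s(4) = 1, s(t(2)) = s(3) = 4, s(t(3)) = s(1) = 8, s(t(4)) = s(8) = 3, s(t(5)) = s(0) = 5, s(t(6)) = s(7) = 6, s(t(7)) = s(2) = 2, s(t(8)) = s(6) = 7.
Hence s ∘ t = [0 1 4 8 3 5 6 2 7].

0 1 4 8 3 5 6 2 7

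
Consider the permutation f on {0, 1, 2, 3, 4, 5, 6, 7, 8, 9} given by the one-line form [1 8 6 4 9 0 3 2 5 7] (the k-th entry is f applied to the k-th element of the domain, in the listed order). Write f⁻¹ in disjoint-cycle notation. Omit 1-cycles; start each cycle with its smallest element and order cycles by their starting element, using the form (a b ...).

First write f in disjoint cycles: (0 1 8 5)(2 6 3 4 9 7).
Reversing each cycle (and rotating so the smallest element leads) gives f⁻¹ = (0 5 8 1)(2 7 9 4 3 6).

(0 5 8 1)(2 7 9 4 3 6)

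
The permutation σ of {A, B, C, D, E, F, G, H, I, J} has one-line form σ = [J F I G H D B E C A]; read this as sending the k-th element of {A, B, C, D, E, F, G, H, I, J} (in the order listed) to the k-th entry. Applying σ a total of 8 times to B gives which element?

B

Tracing B → F → … returns to B after 4 steps, so B lies in a 4-cycle (B, F, D, G).
On a 4-cycle, σ^4 is the identity, so σ^8 = σ^0 there (8 ≡ 0 mod 4).
So σ^8(B) = B.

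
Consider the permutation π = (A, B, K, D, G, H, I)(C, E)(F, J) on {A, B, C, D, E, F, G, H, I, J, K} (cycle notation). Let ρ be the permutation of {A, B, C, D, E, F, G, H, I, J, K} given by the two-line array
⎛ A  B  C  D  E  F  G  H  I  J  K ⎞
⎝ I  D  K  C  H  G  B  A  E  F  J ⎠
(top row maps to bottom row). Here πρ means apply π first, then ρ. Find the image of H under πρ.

π(H) = I, then ρ(I) = E; composing gives (πρ)(H) = E.

E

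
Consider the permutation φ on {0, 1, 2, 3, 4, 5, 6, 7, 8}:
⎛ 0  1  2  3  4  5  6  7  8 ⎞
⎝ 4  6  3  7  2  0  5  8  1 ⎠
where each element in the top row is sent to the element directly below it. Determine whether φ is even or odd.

even

In disjoint-cycle form the cycle lengths are 9.
A cycle is odd iff its length is even; φ has 0 even-length cycles, so sgn(φ) = (−1)^0 and φ is even.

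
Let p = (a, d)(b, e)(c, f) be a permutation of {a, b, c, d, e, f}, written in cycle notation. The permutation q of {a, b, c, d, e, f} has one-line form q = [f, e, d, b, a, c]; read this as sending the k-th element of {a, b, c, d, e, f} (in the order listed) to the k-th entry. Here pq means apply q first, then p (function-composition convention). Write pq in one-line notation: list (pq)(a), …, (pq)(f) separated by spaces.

(pq)(x) = p(q(x)). Computing each image: p(q(a)) = p(f) = c, p(q(b)) = p(e) = b, p(q(c)) = p(d) = a, p(q(d)) = p(b) = e, p(q(e)) = p(a) = d, p(q(f)) = p(c) = f.
Hence pq = [c b a e d f].

c b a e d f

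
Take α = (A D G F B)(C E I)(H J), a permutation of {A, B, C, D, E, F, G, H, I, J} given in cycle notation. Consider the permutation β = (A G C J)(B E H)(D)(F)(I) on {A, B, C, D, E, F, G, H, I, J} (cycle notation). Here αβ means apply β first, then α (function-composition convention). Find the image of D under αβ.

G

β(D) = D, then α(D) = G; composing gives (αβ)(D) = G.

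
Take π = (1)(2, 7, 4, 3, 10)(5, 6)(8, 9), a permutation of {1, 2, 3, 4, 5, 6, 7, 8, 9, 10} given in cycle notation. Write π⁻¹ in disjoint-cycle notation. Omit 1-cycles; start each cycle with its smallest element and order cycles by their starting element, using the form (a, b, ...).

Inverting a permutation written in cycle notation just reverses the order within every cycle.
Reversing each cycle of π and rotating so the smallest element leads gives (2, 10, 3, 4, 7)(5, 6)(8, 9).

(2, 10, 3, 4, 7)(5, 6)(8, 9)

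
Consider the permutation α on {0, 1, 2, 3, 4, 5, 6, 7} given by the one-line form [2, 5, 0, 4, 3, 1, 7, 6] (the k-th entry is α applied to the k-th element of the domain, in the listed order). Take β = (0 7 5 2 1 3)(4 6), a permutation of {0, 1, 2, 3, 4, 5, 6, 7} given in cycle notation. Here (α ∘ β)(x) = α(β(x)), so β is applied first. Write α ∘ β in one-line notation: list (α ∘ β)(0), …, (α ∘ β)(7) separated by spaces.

6 4 5 2 7 0 3 1

(α ∘ β)(x) = α(β(x)). Computing each image: α(β(0)) = α(7) = 6, α(β(1)) = α(3) = 4, α(β(2)) = α(1) = 5, α(β(3)) = α(0) = 2, α(β(4)) = α(6) = 7, α(β(5)) = α(2) = 0, α(β(6)) = α(4) = 3, α(β(7)) = α(5) = 1.
Hence α ∘ β = [6 4 5 2 7 0 3 1].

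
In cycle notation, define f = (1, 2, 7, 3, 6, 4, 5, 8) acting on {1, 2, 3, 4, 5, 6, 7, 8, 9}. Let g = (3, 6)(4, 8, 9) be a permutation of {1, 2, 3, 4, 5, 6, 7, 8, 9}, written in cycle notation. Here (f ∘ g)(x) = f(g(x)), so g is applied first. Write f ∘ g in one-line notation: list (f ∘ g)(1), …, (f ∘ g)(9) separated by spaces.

2 7 4 1 8 6 3 9 5

For each element, apply g then f: 1 → 1 → 2; 2 → 2 → 7; 3 → 6 → 4; 4 → 8 → 1; 5 → 5 → 8; 6 → 3 → 6; 7 → 7 → 3; 8 → 9 → 9; 9 → 4 → 5.
So f ∘ g in one-line form is 2 7 4 1 8 6 3 9 5.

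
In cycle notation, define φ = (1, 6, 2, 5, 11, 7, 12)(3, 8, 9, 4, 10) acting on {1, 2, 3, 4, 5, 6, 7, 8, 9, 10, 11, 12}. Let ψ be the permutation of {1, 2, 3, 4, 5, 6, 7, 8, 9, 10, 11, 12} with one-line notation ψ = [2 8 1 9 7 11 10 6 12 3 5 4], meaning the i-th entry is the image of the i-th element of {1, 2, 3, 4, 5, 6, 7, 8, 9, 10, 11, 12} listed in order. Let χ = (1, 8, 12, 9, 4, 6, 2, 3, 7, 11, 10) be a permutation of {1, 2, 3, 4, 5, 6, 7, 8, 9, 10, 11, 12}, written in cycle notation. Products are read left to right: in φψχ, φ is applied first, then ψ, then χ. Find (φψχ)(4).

(φψχ)(4) = χ(ψ(φ(4))). φ(4) = 10, then ψ(10) = 3, then χ(3) = 7, so the result is 7.

7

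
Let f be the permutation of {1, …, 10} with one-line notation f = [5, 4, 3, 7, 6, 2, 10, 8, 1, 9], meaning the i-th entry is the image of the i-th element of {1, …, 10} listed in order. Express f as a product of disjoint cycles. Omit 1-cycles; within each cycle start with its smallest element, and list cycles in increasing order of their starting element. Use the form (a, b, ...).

(1, 5, 6, 2, 4, 7, 10, 9)

Start at 1 and follow images: 1 → 5 → 6 → 2 → 4 → 7 → 10 → 9 → 1, giving the cycle (1, 5, 6, 2, 4, 7, 10, 9).
Continuing from each remaining unvisited element yields (1, 5, 6, 2, 4, 7, 10, 9).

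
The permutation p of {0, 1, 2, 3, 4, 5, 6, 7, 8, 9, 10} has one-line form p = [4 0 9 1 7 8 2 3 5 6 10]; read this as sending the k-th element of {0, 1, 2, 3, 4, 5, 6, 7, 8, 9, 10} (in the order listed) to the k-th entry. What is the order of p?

The disjoint-cycle form of p has cycle lengths 5, 3, 2, 1.
Since disjoint cycles commute, ord(p) = lcm(5, 3, 2) = 30.

30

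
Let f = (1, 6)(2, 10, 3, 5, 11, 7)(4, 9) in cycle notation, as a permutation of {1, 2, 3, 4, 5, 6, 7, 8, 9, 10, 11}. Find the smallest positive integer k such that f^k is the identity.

The disjoint cycles have lengths 6, 2, 2, 1.
Since disjoint cycles commute, ord(f) = lcm(6, 2, 2) = 6.

6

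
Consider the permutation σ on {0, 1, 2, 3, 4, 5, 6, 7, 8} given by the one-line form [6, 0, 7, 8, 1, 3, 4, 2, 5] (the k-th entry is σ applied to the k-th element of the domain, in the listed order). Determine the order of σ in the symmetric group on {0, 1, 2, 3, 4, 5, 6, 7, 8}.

12

The disjoint-cycle form of σ has cycle lengths 4, 3, 2.
The order of σ is the least common multiple of its cycle lengths: lcm(4, 3, 2) = 12.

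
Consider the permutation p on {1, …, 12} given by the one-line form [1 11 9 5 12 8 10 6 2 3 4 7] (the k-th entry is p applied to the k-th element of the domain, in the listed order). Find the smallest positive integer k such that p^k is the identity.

18

The disjoint-cycle form of p has cycle lengths 9, 2, 1.
The order is lcm(9, 2) = 18.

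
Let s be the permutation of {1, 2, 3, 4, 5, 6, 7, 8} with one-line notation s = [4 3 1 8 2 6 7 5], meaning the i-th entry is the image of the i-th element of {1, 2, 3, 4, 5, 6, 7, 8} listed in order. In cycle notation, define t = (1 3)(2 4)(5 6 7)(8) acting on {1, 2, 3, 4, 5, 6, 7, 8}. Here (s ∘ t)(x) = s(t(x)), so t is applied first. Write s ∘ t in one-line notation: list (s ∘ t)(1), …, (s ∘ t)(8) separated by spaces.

(s ∘ t)(x) = s(t(x)). Computing each image: s(t(1)) = s(3) = 1, s(t(2)) = s(4) = 8, s(t(3)) = s(1) = 4, s(t(4)) = s(2) = 3, s(t(5)) = s(6) = 6, s(t(6)) = s(7) = 7, s(t(7)) = s(5) = 2, s(t(8)) = s(8) = 5.
Hence s ∘ t = [1 8 4 3 6 7 2 5].

1 8 4 3 6 7 2 5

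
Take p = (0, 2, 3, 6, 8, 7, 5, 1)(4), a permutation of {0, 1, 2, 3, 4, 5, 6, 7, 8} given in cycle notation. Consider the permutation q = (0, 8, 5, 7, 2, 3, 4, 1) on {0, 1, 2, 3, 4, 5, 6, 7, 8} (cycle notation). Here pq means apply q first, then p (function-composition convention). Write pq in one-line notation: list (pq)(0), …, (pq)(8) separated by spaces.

7 2 6 4 0 5 8 3 1

(pq)(x) = p(q(x)). Computing each image: p(q(0)) = p(8) = 7, p(q(1)) = p(0) = 2, p(q(2)) = p(3) = 6, p(q(3)) = p(4) = 4, p(q(4)) = p(1) = 0, p(q(5)) = p(7) = 5, p(q(6)) = p(6) = 8, p(q(7)) = p(2) = 3, p(q(8)) = p(5) = 1.
Hence pq = [7 2 6 4 0 5 8 3 1].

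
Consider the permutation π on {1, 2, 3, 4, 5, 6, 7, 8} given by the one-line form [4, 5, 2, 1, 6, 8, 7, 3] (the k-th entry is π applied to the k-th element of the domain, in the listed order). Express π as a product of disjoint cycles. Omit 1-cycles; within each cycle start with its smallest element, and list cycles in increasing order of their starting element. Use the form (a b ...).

(1 4)(2 5 6 8 3)

From 1: 1 → 4 → 1, closing the cycle (1 4).
Continuing from each remaining unvisited element yields (1 4)(2 5 6 8 3).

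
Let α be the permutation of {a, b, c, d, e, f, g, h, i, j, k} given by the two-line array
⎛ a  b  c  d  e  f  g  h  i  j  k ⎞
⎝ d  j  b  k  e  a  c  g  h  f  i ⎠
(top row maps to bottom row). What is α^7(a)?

Tracing a → d → … returns to a after 10 steps, so a lies in a 10-cycle (a d k i h g c b j f).
Advancing 7 steps from a: a → d → k → i → h → g → c → b.

b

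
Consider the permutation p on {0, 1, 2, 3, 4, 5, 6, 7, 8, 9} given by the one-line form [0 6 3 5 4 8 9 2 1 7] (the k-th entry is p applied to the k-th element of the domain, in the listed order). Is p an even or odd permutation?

In disjoint-cycle form the cycle lengths are 8, 1, 1.
A cycle is odd iff its length is even; p has 1 even-length cycle, so sgn(p) = (−1)^1 and p is odd.

odd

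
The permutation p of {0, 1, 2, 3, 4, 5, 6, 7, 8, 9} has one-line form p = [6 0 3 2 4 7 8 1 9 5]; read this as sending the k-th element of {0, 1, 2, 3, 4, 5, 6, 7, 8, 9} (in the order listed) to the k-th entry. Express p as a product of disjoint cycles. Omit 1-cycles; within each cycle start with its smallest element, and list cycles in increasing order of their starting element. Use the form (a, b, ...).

(0, 6, 8, 9, 5, 7, 1)(2, 3)

Iterating p from 0 gives 0 → 6 → 8 → 9 → 5 → 7 → 1 → 0; that is the 7-cycle (0, 6, 8, 9, 5, 7, 1).
Continuing from each remaining unvisited element yields (0, 6, 8, 9, 5, 7, 1)(2, 3).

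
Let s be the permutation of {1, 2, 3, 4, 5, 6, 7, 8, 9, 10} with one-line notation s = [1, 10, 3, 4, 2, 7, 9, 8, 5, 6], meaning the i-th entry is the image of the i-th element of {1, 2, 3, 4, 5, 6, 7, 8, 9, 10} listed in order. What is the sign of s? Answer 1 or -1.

-1

In disjoint-cycle form the cycle lengths are 6, 1, 1, 1, 1.
A cycle of length ℓ contributes ℓ−1 transpositions, so s is a product of 5 transpositions — odd.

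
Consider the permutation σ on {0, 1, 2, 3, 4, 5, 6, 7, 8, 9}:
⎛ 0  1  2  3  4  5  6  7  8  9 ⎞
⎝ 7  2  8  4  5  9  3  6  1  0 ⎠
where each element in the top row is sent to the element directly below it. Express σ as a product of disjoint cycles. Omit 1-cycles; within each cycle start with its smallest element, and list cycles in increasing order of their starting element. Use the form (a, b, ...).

(0, 7, 6, 3, 4, 5, 9)(1, 2, 8)

From 0: 0 → 7 → 6 → 3 → 4 → 5 → 9 → 0, closing the cycle (0, 7, 6, 3, 4, 5, 9).
Continuing from each remaining unvisited element yields (0, 7, 6, 3, 4, 5, 9)(1, 2, 8).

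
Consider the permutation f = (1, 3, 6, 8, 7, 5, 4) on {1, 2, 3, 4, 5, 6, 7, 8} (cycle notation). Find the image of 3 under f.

Within (1, 3, 6, 8, 7, 5, 4), 3 ↦ 6.

6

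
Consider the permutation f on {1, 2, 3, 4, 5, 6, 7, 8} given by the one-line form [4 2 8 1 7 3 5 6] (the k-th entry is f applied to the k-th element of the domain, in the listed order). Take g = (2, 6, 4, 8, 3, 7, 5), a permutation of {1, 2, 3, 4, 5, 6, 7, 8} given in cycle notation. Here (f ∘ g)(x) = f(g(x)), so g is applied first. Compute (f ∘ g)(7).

7

g(7) = 5, then f(5) = 7; composing gives (f ∘ g)(7) = 7.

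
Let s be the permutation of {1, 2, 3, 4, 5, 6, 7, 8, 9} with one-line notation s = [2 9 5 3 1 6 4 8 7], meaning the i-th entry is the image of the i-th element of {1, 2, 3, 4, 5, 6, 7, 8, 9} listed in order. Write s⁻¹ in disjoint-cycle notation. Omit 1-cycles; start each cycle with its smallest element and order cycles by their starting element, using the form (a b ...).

The cycle decomposition of s is (1 2 9 7 4 3 5).
The inverse reverses every cycle; in canonical form, s⁻¹ = (1 5 3 4 7 9 2).

(1 5 3 4 7 9 2)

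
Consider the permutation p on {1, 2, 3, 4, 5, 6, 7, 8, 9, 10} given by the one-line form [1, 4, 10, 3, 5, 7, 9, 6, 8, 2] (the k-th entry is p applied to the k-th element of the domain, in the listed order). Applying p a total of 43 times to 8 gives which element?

Tracing 8 → 6 → … returns to 8 after 4 steps, so 8 lies in a 4-cycle (6 7 9 8).
Since the cycle has length 4, p^43 acts on it the same as p^3 (43 mod 4 = 3).
Stepping 3 places around the cycle: 8 → 6 → 7 → 9.

9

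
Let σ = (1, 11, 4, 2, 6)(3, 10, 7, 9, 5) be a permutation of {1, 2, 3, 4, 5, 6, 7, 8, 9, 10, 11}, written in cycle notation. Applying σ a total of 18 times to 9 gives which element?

10

9 lies in the 5-cycle (3, 10, 7, 9, 5).
On a 5-cycle, σ^5 is the identity, so σ^18 = σ^3 there (18 ≡ 3 mod 5).
Stepping 3 places around the cycle: 9 → 5 → 3 → 10.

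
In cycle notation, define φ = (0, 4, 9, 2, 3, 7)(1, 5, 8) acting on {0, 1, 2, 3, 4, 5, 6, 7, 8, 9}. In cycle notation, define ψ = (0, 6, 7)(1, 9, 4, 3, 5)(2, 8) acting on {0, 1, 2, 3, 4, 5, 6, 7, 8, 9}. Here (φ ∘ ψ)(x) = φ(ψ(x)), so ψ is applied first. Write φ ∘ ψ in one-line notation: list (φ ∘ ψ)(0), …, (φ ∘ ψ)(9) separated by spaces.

6 2 1 8 7 5 0 4 3 9

Chase each element through ψ then φ: 0 → 6 → 6; 1 → 9 → 2; 2 → 8 → 1; 3 → 5 → 8; 4 → 3 → 7; 5 → 1 → 5; 6 → 7 → 0; 7 → 0 → 4; 8 → 2 → 3; 9 → 4 → 9.
Collecting the images, φ ∘ ψ = [6 2 1 8 7 5 0 4 3 9].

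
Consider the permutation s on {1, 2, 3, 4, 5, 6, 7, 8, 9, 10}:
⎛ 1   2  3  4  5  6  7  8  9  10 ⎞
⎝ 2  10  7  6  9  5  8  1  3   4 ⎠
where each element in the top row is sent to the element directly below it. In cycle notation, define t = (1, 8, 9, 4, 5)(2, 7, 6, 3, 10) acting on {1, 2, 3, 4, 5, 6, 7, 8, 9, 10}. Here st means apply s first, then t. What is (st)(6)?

1

First apply s: s(6) = 5, then t(5) = 1. Thus (st)(6) = 1.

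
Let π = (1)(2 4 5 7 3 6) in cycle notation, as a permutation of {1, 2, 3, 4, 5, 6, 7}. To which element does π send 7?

3

In the cycle (2 4 5 7 3 6), 7 is followed by 3, so π(7) = 3.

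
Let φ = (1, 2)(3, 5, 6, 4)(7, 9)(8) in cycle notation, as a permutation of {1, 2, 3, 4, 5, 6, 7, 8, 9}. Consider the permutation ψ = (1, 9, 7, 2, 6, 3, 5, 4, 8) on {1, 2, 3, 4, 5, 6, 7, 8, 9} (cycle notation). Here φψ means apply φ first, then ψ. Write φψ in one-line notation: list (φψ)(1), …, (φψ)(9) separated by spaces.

(φψ)(x) = ψ(φ(x)). Computing each image: ψ(φ(1)) = ψ(2) = 6, ψ(φ(2)) = ψ(1) = 9, ψ(φ(3)) = ψ(5) = 4, ψ(φ(4)) = ψ(3) = 5, ψ(φ(5)) = ψ(6) = 3, ψ(φ(6)) = ψ(4) = 8, ψ(φ(7)) = ψ(9) = 7, ψ(φ(8)) = ψ(8) = 1, ψ(φ(9)) = ψ(7) = 2.
Hence φψ = [6 9 4 5 3 8 7 1 2].

6 9 4 5 3 8 7 1 2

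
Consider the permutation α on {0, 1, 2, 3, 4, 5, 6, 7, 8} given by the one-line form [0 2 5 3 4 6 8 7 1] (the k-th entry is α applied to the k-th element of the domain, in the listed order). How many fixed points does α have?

The fixed points (elements with α(x) = x) are {0, 3, 4, 7}, so there are 4.

4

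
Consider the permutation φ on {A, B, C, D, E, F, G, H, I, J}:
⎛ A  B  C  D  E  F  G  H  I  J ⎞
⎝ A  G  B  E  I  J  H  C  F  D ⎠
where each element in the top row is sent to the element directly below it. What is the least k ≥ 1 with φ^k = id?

20

Decomposing into disjoint cycles gives cycle lengths 5, 4, 1.
The order of φ is the least common multiple of its cycle lengths: lcm(5, 4) = 20.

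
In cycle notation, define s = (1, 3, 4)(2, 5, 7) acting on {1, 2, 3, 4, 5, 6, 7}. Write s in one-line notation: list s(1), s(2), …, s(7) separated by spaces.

3 5 4 1 7 6 2

Reading each image from the cycles: 1↦3, 2↦5, 3↦4, 4↦1, 5↦7, 6↦6, 7↦2.
So the one-line form is 3 5 4 1 7 6 2.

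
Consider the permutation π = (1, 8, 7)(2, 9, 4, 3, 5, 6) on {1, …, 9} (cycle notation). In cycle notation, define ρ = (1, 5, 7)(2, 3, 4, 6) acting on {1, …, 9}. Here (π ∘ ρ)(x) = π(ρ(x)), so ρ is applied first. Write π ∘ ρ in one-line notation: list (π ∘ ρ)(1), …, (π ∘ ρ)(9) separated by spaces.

For each element, apply ρ then π: 1 → 5 → 6; 2 → 3 → 5; 3 → 4 → 3; 4 → 6 → 2; 5 → 7 → 1; 6 → 2 → 9; 7 → 1 → 8; 8 → 8 → 7; 9 → 9 → 4.
Collecting the images, π ∘ ρ = [6 5 3 2 1 9 8 7 4].

6 5 3 2 1 9 8 7 4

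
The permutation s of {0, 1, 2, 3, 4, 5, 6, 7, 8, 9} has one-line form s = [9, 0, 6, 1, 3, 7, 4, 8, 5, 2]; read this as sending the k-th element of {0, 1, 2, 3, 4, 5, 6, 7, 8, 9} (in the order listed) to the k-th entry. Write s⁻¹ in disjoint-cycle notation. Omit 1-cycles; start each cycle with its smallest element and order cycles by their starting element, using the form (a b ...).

The cycle decomposition of s is (0 9 2 6 4 3 1)(5 7 8).
Reversing each cycle (and rotating so the smallest element leads) gives s⁻¹ = (0 1 3 4 6 2 9)(5 8 7).

(0 1 3 4 6 2 9)(5 8 7)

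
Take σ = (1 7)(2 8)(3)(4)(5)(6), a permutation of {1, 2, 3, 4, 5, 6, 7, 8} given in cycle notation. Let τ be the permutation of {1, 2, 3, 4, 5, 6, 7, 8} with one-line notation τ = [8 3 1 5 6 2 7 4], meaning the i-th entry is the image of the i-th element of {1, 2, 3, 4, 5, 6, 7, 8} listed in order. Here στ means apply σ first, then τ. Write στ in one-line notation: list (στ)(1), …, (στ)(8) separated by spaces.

Chase each element through σ then τ: 1 → 7 → 7; 2 → 8 → 4; 3 → 3 → 1; 4 → 4 → 5; 5 → 5 → 6; 6 → 6 → 2; 7 → 1 → 8; 8 → 2 → 3.
So στ in one-line form is 7 4 1 5 6 2 8 3.

7 4 1 5 6 2 8 3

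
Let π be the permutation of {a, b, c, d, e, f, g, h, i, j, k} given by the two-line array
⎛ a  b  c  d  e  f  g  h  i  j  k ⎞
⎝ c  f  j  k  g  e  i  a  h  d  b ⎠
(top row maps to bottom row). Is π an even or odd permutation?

In disjoint-cycle form the cycle lengths are 11.
A cycle of length ℓ contributes ℓ−1 transpositions, so π is a product of 10 transpositions — even.

even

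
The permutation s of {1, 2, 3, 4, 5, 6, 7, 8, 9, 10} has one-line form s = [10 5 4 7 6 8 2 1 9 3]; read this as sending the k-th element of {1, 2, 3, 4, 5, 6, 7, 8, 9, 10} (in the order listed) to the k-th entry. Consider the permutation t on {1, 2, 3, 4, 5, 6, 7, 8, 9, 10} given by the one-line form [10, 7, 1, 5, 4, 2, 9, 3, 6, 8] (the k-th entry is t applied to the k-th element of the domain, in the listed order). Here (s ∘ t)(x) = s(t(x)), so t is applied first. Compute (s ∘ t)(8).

4

(s ∘ t)(8) = s(t(8)). t(8) = 3, then s(3) = 4. So (s ∘ t)(8) = 4.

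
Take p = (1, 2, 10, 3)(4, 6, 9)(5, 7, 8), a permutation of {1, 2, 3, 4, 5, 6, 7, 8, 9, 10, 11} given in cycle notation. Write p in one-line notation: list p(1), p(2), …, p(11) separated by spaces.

2 10 1 6 7 9 8 5 4 3 11

Each element maps to the next entry in its cycle (wrapping to the front): 1→2, 2→10, 3→1, 4→6, 5→7, 6→9, 7→8, 8→5, 9→4, 10→3, 11→11.
Listing these in domain order gives 2 10 1 6 7 9 8 5 4 3 11.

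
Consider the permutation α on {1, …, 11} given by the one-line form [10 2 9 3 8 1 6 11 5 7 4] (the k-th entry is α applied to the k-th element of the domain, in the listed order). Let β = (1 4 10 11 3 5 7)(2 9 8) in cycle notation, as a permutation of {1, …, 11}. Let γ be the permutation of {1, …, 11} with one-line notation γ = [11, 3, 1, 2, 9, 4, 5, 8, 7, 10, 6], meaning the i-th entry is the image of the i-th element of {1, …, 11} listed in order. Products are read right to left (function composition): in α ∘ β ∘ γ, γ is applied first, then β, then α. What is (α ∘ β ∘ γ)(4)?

(α ∘ β ∘ γ)(4) = α(β(γ(4))). γ(4) = 2, then β(2) = 9, then α(9) = 5, so the result is 5.

5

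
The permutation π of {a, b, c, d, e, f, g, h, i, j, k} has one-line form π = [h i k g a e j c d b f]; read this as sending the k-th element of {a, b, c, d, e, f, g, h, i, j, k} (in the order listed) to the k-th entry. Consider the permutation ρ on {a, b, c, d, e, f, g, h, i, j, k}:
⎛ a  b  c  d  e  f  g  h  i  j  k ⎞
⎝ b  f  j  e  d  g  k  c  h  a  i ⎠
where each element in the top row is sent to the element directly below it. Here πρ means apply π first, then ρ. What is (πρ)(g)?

(πρ)(g) = ρ(π(g)). π(g) = j, then ρ(j) = a. So (πρ)(g) = a.

a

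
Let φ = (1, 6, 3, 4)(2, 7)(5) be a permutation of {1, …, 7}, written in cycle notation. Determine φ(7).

In the cycle (2, 7), 7 is followed by 2, so φ(7) = 2.

2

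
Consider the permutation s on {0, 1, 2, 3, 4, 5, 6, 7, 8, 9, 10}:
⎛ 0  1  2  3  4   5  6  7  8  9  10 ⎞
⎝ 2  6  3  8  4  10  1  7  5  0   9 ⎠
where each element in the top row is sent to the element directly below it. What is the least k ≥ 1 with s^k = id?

14

Writing s as disjoint cycles, the cycle lengths are 7, 2, 1, 1.
The order of s is the least common multiple of its cycle lengths: lcm(7, 2) = 14.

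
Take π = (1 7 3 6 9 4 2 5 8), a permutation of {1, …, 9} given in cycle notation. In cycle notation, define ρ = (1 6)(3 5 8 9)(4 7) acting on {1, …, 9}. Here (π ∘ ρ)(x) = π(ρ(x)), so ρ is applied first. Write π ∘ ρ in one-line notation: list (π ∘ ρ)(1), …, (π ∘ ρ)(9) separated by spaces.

9 5 8 3 1 7 2 4 6

(π ∘ ρ)(x) = π(ρ(x)). Computing each image: π(ρ(1)) = π(6) = 9, π(ρ(2)) = π(2) = 5, π(ρ(3)) = π(5) = 8, π(ρ(4)) = π(7) = 3, π(ρ(5)) = π(8) = 1, π(ρ(6)) = π(1) = 7, π(ρ(7)) = π(4) = 2, π(ρ(8)) = π(9) = 4, π(ρ(9)) = π(3) = 6.
Hence π ∘ ρ = [9 5 8 3 1 7 2 4 6].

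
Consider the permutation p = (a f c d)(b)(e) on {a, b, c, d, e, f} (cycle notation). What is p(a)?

f

In the cycle (a f c d), a is followed by f, so p(a) = f.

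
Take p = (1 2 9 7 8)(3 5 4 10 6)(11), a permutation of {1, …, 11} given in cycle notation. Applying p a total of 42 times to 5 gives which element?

5 lies in the 5-cycle (3 5 4 10 6).
Since the cycle has length 5, p^42 acts on it the same as p^2 (42 mod 5 = 2).
Advancing 2 steps from 5: 5 → 4 → 10.

10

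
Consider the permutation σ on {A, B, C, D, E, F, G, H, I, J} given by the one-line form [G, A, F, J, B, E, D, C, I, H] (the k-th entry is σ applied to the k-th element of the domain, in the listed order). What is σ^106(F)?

H

Tracing F → E → … returns to F after 9 steps, so F lies in a 9-cycle (A, G, D, J, H, C, F, E, B).
Since the cycle has length 9, σ^106 acts on it the same as σ^7 (106 mod 9 = 7).
Stepping 7 places around the cycle: F → E → B → A → G → D → J → H.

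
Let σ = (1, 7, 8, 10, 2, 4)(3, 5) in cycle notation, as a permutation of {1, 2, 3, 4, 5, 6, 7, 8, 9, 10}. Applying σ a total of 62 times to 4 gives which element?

7

4 lies in the 6-cycle (1, 7, 8, 10, 2, 4).
On a 6-cycle, σ^6 is the identity, so σ^62 = σ^2 there (62 ≡ 2 mod 6).
Stepping 2 places around the cycle: 4 → 1 → 7.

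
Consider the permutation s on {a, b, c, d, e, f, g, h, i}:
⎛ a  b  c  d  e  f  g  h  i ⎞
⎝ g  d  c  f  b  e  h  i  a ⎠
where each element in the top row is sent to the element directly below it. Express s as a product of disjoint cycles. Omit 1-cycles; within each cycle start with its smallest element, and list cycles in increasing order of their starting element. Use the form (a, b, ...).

(a, g, h, i)(b, d, f, e)

Start at a and follow images: a → g → h → i → a, giving the cycle (a, g, h, i).
Repeating from the next unused element and collecting all non-trivial cycles gives (a, g, h, i)(b, d, f, e).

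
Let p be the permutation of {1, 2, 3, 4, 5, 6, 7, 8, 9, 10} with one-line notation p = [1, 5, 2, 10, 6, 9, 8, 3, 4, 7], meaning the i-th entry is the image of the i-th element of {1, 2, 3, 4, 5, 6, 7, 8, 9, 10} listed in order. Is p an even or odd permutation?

even

In disjoint-cycle form the cycle lengths are 9, 1.
A cycle of length ℓ contributes ℓ−1 transpositions, so p is a product of 8 transpositions — even.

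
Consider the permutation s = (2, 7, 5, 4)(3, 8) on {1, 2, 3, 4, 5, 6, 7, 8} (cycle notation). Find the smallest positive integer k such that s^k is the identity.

4

The cycle type of s is (4, 2, 1, 1).
The order is lcm(4, 2) = 4.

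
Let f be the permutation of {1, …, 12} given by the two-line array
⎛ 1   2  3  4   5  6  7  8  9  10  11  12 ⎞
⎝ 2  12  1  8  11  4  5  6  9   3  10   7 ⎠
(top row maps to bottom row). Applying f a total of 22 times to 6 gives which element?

Tracing 6 → 4 → … returns to 6 after 3 steps, so 6 lies in a 3-cycle (4, 8, 6).
Powers repeat with period 3 on this cycle, and 22 mod 3 = 1, so f^22(6) = f^1(6).
Advancing 1 step from 6: 6 → 4.

4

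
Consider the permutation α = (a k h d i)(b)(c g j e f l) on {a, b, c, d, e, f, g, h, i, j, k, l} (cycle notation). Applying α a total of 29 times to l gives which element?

l lies in the 6-cycle (c g j e f l).
On a 6-cycle, α^6 is the identity, so α^29 = α^5 there (29 ≡ 5 mod 6).
Advancing 5 steps from l: l → c → g → j → e → f.

f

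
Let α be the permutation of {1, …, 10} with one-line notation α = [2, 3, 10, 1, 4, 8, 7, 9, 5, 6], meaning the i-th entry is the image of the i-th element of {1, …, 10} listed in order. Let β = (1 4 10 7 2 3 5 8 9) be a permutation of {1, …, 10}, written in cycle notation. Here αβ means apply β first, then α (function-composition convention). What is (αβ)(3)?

4

(αβ)(3) = α(β(3)). β(3) = 5, then α(5) = 4. So (αβ)(3) = 4.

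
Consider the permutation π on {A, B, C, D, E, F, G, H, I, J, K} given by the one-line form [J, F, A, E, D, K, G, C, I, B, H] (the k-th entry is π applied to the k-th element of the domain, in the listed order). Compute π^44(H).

Tracing H → C → … returns to H after 7 steps, so H lies in a 7-cycle (A J B F K H C).
Since the cycle has length 7, π^44 acts on it the same as π^2 (44 mod 7 = 2).
Advancing 2 steps from H: H → C → A.

A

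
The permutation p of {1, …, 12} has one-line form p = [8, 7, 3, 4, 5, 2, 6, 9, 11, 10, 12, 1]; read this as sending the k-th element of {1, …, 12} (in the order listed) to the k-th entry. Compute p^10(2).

7

Tracing 2 → 7 → … returns to 2 after 3 steps, so 2 lies in a 3-cycle (2 7 6).
On a 3-cycle, p^3 is the identity, so p^10 = p^1 there (10 ≡ 1 mod 3).
Stepping 1 place around the cycle: 2 → 7.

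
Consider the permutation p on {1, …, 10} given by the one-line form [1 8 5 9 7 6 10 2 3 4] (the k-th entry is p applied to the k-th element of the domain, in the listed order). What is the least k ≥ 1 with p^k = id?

The disjoint-cycle form of p has cycle lengths 6, 2, 1, 1.
The order of p is the least common multiple of its cycle lengths: lcm(6, 2) = 6.

6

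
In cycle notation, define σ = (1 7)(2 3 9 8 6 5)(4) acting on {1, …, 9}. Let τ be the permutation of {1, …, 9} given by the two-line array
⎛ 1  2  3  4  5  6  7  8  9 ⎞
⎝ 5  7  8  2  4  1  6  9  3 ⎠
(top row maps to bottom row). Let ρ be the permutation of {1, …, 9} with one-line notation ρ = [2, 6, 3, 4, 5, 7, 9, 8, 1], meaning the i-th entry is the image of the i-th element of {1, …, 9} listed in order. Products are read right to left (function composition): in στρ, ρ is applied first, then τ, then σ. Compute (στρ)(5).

(στρ)(5) = σ(τ(ρ(5))). ρ(5) = 5, then τ(5) = 4, then σ(4) = 4, so the result is 4.

4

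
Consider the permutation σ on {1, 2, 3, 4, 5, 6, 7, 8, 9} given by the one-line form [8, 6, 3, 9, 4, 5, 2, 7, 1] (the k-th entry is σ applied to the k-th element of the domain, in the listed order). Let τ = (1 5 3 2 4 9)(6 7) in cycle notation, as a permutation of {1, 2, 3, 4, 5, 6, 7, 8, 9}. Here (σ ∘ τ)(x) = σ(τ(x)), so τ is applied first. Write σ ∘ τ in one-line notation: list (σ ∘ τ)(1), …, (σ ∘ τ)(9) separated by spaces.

4 9 6 1 3 2 5 7 8

(σ ∘ τ)(x) = σ(τ(x)). Computing each image: σ(τ(1)) = σ(5) = 4, σ(τ(2)) = σ(4) = 9, σ(τ(3)) = σ(2) = 6, σ(τ(4)) = σ(9) = 1, σ(τ(5)) = σ(3) = 3, σ(τ(6)) = σ(7) = 2, σ(τ(7)) = σ(6) = 5, σ(τ(8)) = σ(8) = 7, σ(τ(9)) = σ(1) = 8.
Hence σ ∘ τ = [4 9 6 1 3 2 5 7 8].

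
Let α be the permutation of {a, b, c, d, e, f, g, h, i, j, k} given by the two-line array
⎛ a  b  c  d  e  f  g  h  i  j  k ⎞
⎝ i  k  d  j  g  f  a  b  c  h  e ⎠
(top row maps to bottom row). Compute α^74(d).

Tracing d → j → … returns to d after 10 steps, so d lies in a 10-cycle (a i c d j h b k e g).
Powers repeat with period 10 on this cycle, and 74 mod 10 = 4, so α^74(d) = α^4(d).
Stepping 4 places around the cycle: d → j → h → b → k.

k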